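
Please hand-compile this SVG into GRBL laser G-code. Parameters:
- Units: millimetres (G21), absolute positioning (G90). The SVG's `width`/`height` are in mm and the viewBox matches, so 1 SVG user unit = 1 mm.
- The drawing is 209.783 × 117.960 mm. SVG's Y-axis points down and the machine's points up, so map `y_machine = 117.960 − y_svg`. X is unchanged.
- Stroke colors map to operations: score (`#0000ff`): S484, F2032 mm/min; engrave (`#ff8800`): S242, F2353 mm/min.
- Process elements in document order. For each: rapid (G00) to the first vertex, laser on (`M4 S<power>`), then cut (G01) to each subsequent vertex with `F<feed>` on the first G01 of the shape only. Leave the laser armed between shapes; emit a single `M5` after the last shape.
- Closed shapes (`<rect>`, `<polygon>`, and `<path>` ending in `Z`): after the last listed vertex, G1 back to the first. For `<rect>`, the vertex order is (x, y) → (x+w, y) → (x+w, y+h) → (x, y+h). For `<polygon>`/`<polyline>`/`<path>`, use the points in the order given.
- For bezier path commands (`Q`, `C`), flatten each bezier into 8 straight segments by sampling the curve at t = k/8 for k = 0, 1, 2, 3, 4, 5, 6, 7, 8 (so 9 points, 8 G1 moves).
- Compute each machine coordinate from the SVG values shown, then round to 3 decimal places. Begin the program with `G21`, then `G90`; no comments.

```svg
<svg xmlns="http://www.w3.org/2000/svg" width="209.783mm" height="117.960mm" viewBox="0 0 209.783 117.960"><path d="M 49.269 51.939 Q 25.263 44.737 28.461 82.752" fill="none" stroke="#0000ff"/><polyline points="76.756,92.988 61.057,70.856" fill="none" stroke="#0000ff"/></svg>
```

G21
G90
G00 X49.269 Y66.021
M4 S484
G01 X43.693 Y67.115 F2032
G01 X38.966 Y66.796
G01 X35.090 Y65.064
G01 X32.064 Y61.919
G01 X29.888 Y57.361
G01 X28.562 Y51.389
G01 X28.087 Y44.005
G01 X28.461 Y35.208
G00 X76.756 Y24.972
M4 S484
G01 X61.057 Y47.104 F2032
M5

Since the viewBox matches the mm dimensions, user units are millimetres directly. The only transform is the Y-flip y_m = 117.960 − y_svg.

Shape 1 is a quadratic bezier drawn with `<path>`. Its stroke #0000ff means score at S484, F2032. After flipping Y the toolpath is (49.269,66.021) → (43.693,67.115) → (38.966,66.796) → (35.090,65.064) → (32.064,61.919) → (29.888,57.361) → (28.562,51.389) → (28.087,44.005) → (28.461,35.208).

Shape 2 is a line segment drawn with `<polyline>`. Its stroke #0000ff means score at S484, F2032. After flipping Y the toolpath is (76.756,24.972) → (61.057,47.104).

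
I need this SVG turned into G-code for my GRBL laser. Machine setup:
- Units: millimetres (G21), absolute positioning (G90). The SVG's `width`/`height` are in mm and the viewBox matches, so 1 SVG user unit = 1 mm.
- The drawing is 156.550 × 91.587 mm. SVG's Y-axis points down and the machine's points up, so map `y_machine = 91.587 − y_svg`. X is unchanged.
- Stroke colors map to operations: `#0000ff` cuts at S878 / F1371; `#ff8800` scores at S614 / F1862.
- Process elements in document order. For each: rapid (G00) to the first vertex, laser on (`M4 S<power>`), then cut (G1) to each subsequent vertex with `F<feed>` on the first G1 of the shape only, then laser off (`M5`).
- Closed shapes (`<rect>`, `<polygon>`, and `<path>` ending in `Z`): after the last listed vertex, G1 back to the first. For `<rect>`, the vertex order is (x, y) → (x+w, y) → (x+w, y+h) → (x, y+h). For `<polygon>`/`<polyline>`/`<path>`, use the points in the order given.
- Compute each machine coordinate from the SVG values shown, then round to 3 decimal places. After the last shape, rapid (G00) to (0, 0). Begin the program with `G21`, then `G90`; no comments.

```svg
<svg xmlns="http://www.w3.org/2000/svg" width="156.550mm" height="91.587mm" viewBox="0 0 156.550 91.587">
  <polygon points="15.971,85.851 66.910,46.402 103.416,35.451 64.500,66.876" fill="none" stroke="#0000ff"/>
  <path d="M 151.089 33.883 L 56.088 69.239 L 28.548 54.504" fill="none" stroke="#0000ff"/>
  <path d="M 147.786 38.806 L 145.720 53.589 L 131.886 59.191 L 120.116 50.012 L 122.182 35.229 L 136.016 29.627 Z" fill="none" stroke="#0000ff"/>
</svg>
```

Since the viewBox matches the mm dimensions, user units are millimetres directly. The only transform is the Y-flip y_m = 91.587 − y_svg.

Shape 1 is a closed polygon drawn with `<polygon>`. Its stroke #0000ff means cut at S878, F1371. After flipping Y the toolpath is (15.971,5.736) → (66.910,45.185) → (103.416,56.136) → (64.500,24.711) → (15.971,5.736), returning to the start.

Shape 2 is a open polyline drawn with `<path>`. Its stroke #0000ff means cut at S878, F1371. After flipping Y the toolpath is (151.089,57.704) → (56.088,22.348) → (28.548,37.083).

Shape 3 is a regular polygon drawn with `<path>`. Its stroke #0000ff means cut at S878, F1371. After flipping Y the toolpath is (147.786,52.781) → (145.720,37.998) → (131.886,32.396) → (120.116,41.575) → (122.182,56.358) → (136.016,61.960) → (147.786,52.781), returning to the start.

G21
G90
G00 X15.971 Y5.736
M4 S878
G1 X66.910 Y45.185 F1371
G1 X103.416 Y56.136
G1 X64.500 Y24.711
G1 X15.971 Y5.736
M5
G00 X151.089 Y57.704
M4 S878
G1 X56.088 Y22.348 F1371
G1 X28.548 Y37.083
M5
G00 X147.786 Y52.781
M4 S878
G1 X145.720 Y37.998 F1371
G1 X131.886 Y32.396
G1 X120.116 Y41.575
G1 X122.182 Y56.358
G1 X136.016 Y61.960
G1 X147.786 Y52.781
M5
G00 X0.000 Y0.000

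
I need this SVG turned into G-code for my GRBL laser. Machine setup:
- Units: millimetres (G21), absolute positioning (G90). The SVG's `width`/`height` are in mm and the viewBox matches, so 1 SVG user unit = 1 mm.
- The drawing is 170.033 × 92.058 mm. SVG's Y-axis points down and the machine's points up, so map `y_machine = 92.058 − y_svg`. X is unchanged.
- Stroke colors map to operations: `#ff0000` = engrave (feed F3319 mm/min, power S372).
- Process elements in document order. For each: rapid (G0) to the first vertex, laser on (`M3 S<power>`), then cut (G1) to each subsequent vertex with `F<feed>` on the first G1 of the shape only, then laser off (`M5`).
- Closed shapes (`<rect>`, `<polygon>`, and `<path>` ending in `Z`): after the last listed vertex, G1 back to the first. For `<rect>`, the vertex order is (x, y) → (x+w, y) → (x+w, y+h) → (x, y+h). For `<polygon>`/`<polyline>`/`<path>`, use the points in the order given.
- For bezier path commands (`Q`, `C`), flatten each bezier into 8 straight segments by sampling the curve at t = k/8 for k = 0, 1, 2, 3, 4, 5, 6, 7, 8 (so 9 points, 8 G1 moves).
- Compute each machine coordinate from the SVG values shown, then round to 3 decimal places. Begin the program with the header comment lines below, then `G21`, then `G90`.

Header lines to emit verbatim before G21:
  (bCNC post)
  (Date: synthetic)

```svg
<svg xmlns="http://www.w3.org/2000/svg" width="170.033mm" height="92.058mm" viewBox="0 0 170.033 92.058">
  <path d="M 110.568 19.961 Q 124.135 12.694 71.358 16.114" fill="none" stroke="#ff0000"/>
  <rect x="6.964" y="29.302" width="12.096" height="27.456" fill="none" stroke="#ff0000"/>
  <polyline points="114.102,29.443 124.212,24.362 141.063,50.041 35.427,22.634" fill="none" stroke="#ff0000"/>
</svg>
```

(bCNC post)
(Date: synthetic)
G21
G90
G0 X110.568 Y72.097
M3 S372
G1 X112.923 Y73.747 F3319
G1 X113.205 Y75.063
G1 X111.414 Y76.044
G1 X107.549 Y76.692
G1 X101.611 Y77.006
G1 X93.600 Y76.986
G1 X83.516 Y76.632
G1 X71.358 Y75.944
M5
G0 X6.964 Y62.756
M3 S372
G1 X19.060 Y62.756 F3319
G1 X19.060 Y35.300
G1 X6.964 Y35.300
G1 X6.964 Y62.756
M5
G0 X114.102 Y62.615
M3 S372
G1 X124.212 Y67.696 F3319
G1 X141.063 Y42.017
G1 X35.427 Y69.424
M5

1 u = 1 mm; y_m = 92.058 − y.

[1] `<path>` quadratic bezier, #ff0000→engrave S372 F3319: (110.568,72.097) → (112.923,73.747) → (113.205,75.063) → (111.414,76.044) → (107.549,76.692) → (101.611,77.006) → (93.600,76.986) → (83.516,76.632) → (71.358,75.944)

[2] `<rect>` rectangle, #ff0000→engrave S372 F3319: (6.964,62.756) → (19.060,62.756) → (19.060,35.300) → (6.964,35.300) → (6.964,62.756) (closed)

[3] `<polyline>` open polyline, #ff0000→engrave S372 F3319: (114.102,62.615) → (124.212,67.696) → (141.063,42.017) → (35.427,69.424)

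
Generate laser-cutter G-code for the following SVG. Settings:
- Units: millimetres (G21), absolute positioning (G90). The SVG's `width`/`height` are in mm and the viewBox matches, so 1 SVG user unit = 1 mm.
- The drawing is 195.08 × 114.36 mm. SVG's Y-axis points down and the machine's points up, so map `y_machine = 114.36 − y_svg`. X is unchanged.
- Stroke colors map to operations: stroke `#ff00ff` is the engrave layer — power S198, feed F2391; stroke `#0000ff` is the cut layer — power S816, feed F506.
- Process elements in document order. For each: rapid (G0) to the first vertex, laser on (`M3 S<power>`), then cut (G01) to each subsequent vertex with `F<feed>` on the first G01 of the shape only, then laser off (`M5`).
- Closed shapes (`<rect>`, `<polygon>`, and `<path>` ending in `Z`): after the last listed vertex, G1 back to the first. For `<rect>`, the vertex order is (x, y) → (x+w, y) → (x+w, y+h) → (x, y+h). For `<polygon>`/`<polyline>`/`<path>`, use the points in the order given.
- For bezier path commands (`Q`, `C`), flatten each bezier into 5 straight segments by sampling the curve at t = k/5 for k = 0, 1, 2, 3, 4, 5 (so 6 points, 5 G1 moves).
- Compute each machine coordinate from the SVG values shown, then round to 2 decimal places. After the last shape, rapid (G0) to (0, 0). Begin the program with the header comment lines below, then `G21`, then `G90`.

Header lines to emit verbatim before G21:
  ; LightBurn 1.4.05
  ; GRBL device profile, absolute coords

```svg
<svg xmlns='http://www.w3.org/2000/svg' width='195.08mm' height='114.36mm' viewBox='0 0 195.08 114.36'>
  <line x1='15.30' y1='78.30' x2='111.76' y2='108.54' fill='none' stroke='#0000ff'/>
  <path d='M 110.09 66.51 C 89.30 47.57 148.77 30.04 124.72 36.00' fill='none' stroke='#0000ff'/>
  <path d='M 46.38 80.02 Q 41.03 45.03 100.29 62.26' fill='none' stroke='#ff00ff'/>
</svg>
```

; LightBurn 1.4.05
; GRBL device profile, absolute coords
G21
G90
G0 X15.30 Y36.06
M3 S816
G01 X111.76 Y5.82 F506
M5
G0 X110.09 Y47.85
M3 S816
G01 X105.94 Y58.87 F506
G01 X113.18 Y68.49
G01 X123.97 Y75.65
G01 X130.44 Y79.29
G01 X124.72 Y78.36
M5
G0 X46.38 Y34.34
M3 S198
G01 X46.82 Y46.25 F2391
G01 X52.44 Y53.98
G01 X63.22 Y57.53
G01 X79.17 Y56.90
G01 X100.29 Y52.10
M5
G0 X0.00 Y0.00

1 u = 1 mm; y_m = 114.36 − y.

[1] `<line>` line segment, #0000ff→cut S816 F506: (15.30,36.06) → (111.76,5.82)

[2] `<path>` cubic bezier, #0000ff→cut S816 F506: (110.09,47.85) → (105.94,58.87) → (113.18,68.49) → (123.97,75.65) → (130.44,79.29) → (124.72,78.36)

[3] `<path>` quadratic bezier, #ff00ff→engrave S198 F2391: (46.38,34.34) → (46.82,46.25) → (52.44,53.98) → (63.22,57.53) → (79.17,56.90) → (100.29,52.10)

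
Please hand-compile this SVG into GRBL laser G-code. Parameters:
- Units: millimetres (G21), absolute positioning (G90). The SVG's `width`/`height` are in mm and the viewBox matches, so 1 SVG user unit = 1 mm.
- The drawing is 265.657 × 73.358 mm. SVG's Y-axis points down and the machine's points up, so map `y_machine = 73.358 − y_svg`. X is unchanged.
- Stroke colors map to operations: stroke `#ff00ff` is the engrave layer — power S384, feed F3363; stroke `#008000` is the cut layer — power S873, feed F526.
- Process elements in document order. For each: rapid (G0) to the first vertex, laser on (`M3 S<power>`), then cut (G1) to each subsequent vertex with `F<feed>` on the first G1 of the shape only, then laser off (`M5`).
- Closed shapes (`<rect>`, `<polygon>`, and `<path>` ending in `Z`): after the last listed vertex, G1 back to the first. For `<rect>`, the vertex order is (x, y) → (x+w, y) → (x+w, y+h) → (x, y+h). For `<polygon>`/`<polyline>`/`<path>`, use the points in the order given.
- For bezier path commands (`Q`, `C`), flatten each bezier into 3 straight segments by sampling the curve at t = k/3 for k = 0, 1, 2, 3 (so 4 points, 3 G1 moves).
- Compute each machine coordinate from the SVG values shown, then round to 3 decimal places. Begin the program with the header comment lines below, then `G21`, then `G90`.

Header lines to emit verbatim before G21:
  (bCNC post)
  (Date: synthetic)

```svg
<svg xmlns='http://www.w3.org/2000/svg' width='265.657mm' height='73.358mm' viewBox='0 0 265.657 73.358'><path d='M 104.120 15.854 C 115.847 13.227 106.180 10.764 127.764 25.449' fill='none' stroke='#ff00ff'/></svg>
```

(bCNC post)
(Date: synthetic)
G21
G90
G0 X104.120 Y57.504
M3 S384
G1 X110.665 Y59.447 F3363
G1 X114.647 Y57.507
G1 X127.764 Y47.909
M5

1 u = 1 mm; y_m = 73.358 − y.

[1] `<path>` cubic bezier, #ff00ff→engrave S384 F3363: (104.120,57.504) → (110.665,59.447) → (114.647,57.507) → (127.764,47.909)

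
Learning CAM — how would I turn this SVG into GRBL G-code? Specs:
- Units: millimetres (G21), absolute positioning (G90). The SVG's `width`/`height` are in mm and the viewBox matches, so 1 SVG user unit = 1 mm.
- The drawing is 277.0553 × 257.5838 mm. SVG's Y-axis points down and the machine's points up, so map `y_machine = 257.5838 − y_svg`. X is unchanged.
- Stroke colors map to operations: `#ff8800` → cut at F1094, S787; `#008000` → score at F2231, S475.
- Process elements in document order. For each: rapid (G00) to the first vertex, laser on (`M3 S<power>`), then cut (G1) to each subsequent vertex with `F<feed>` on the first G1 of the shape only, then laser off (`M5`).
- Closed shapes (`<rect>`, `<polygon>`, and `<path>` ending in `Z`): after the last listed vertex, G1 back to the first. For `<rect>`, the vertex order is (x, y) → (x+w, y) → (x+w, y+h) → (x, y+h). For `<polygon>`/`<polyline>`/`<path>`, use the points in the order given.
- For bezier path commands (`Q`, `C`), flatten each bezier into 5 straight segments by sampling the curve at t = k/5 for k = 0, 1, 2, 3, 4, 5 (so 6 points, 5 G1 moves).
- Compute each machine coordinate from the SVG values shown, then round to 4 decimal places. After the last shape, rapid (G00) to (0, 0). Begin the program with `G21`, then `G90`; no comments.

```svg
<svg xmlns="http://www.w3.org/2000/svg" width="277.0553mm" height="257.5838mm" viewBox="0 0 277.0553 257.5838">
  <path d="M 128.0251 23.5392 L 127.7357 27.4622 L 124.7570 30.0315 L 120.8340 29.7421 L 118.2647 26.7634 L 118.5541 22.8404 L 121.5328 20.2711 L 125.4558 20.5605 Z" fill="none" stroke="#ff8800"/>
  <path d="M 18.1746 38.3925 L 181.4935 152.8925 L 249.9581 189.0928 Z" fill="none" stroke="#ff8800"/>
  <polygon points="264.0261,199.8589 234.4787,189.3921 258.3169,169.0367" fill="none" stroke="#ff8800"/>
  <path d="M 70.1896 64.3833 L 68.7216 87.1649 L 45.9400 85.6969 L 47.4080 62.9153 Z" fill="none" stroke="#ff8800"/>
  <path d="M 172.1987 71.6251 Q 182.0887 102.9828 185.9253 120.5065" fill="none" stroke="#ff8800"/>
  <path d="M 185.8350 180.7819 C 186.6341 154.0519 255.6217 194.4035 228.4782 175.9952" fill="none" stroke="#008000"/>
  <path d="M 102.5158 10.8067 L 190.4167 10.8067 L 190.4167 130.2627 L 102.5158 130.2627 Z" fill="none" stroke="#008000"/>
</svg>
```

1 u = 1 mm; y_m = 257.5838 − y.

[1] `<path>` regular polygon, #ff8800→cut S787 F1094: (128.0251,234.0446) → (127.7357,230.1216) → (124.7570,227.5523) → (120.8340,227.8417) → (118.2647,230.8204) → (118.5541,234.7434) → (121.5328,237.3127) → (125.4558,237.0233) → (128.0251,234.0446) (closed)

[2] `<path>` closed polygon, #ff8800→cut S787 F1094: (18.1746,219.1913) → (181.4935,104.6913) → (249.9581,68.4910) → (18.1746,219.1913) (closed)

[3] `<polygon>` regular polygon, #ff8800→cut S787 F1094: (264.0261,57.7249) → (234.4787,68.1917) → (258.3169,88.5471) → (264.0261,57.7249) (closed)

[4] `<path>` regular polygon, #ff8800→cut S787 F1094: (70.1896,193.2005) → (68.7216,170.4189) → (45.9400,171.8869) → (47.4080,194.6685) → (70.1896,193.2005) (closed)

[5] `<path>` quadratic bezier, #ff8800→cut S787 F1094: (172.1987,185.9587) → (175.9126,173.9690) → (179.1422,163.0860) → (181.8875,153.3097) → (184.1485,144.6401) → (185.9253,137.0773)

[6] `<path>` cubic bezier, #008000→score S475 F2231: (185.8350,76.8019) → (193.1825,85.7968) → (209.0079,84.7326) → (225.4239,79.6495) → (234.5431,76.5881) → (228.4782,81.5886)

[7] `<path>` rectangle, #008000→score S475 F2231: (102.5158,246.7771) → (190.4167,246.7771) → (190.4167,127.3211) → (102.5158,127.3211) → (102.5158,246.7771) (closed)

G21
G90
G00 X128.0251 Y234.0446
M3 S787
G1 X127.7357 Y230.1216 F1094
G1 X124.7570 Y227.5523
G1 X120.8340 Y227.8417
G1 X118.2647 Y230.8204
G1 X118.5541 Y234.7434
G1 X121.5328 Y237.3127
G1 X125.4558 Y237.0233
G1 X128.0251 Y234.0446
M5
G00 X18.1746 Y219.1913
M3 S787
G1 X181.4935 Y104.6913 F1094
G1 X249.9581 Y68.4910
G1 X18.1746 Y219.1913
M5
G00 X264.0261 Y57.7249
M3 S787
G1 X234.4787 Y68.1917 F1094
G1 X258.3169 Y88.5471
G1 X264.0261 Y57.7249
M5
G00 X70.1896 Y193.2005
M3 S787
G1 X68.7216 Y170.4189 F1094
G1 X45.9400 Y171.8869
G1 X47.4080 Y194.6685
G1 X70.1896 Y193.2005
M5
G00 X172.1987 Y185.9587
M3 S787
G1 X175.9126 Y173.9690 F1094
G1 X179.1422 Y163.0860
G1 X181.8875 Y153.3097
G1 X184.1485 Y144.6401
G1 X185.9253 Y137.0773
M5
G00 X185.8350 Y76.8019
M3 S475
G1 X193.1825 Y85.7968 F2231
G1 X209.0079 Y84.7326
G1 X225.4239 Y79.6495
G1 X234.5431 Y76.5881
G1 X228.4782 Y81.5886
M5
G00 X102.5158 Y246.7771
M3 S475
G1 X190.4167 Y246.7771 F2231
G1 X190.4167 Y127.3211
G1 X102.5158 Y127.3211
G1 X102.5158 Y246.7771
M5
G00 X0.0000 Y0.0000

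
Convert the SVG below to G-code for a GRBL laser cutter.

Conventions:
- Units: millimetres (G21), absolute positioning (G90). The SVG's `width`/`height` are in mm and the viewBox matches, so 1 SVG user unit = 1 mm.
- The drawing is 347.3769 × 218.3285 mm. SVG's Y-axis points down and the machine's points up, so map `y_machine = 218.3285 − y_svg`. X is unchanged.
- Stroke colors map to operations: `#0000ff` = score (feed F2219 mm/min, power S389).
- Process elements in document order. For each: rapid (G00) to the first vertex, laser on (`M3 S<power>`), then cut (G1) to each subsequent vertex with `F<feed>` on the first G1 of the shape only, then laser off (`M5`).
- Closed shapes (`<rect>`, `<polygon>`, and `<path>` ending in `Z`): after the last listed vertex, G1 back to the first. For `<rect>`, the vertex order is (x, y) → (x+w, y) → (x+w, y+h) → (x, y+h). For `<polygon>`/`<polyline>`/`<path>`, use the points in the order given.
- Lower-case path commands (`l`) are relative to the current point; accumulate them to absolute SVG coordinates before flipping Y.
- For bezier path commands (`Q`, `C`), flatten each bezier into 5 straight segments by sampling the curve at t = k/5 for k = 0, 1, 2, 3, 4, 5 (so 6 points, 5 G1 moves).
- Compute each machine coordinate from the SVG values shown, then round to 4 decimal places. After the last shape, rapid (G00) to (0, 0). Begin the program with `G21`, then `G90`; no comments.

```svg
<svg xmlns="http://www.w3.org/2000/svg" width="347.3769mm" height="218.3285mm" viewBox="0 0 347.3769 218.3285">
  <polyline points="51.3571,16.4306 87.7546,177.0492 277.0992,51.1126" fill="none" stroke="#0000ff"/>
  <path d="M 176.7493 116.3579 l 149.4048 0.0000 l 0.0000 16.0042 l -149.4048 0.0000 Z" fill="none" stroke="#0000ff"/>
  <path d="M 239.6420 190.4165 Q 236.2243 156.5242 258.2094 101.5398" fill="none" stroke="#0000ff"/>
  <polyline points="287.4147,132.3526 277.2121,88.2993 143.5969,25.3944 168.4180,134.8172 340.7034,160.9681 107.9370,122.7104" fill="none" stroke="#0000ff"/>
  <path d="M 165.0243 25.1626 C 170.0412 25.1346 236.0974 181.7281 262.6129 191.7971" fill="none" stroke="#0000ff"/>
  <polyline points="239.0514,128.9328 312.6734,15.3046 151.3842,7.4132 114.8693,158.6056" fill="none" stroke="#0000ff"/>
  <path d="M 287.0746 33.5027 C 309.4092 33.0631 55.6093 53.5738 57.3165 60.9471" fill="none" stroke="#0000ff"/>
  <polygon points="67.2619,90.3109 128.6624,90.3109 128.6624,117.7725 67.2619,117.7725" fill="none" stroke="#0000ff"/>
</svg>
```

1 u = 1 mm; y_m = 218.3285 − y.

[1] `<polyline>` open polyline, #0000ff→score S389 F2219: (51.3571,201.8979) → (87.7546,41.2793) → (277.0992,167.2159)

[2] `<path>` rectangle, #0000ff→score S389 F2219: (176.7493,101.9706) → (326.1541,101.9706) → (326.1541,85.9664) → (176.7493,85.9664) → (176.7493,101.9706) (closed)

[3] `<path>` quadratic bezier, #0000ff→score S389 F2219: (239.6420,27.9120) → (239.2910,42.3126) → (240.9723,58.4006) → (244.6858,76.1759) → (250.4315,95.6386) → (258.2094,116.7887)

[4] `<polyline>` open polyline, #0000ff→score S389 F2219: (287.4147,85.9759) → (277.2121,130.0292) → (143.5969,192.9341) → (168.4180,83.5113) → (340.7034,57.3604) → (107.9370,95.6181)

[5] `<path>` cubic bezier, #0000ff→score S389 F2219: (165.0243,193.1659) → (174.5545,176.8133) → (193.9063,137.4225) → (218.2519,89.5446) → (242.7634,47.7306) → (262.6129,26.5314)

[6] `<polyline>` open polyline, #0000ff→score S389 F2219: (239.0514,89.3957) → (312.6734,203.0239) → (151.3842,210.9153) → (114.8693,59.7229)

[7] `<path>` cubic bezier, #0000ff→score S389 F2219: (287.0746,184.8258) → (271.5924,182.8482) → (215.3566,177.4788) → (143.8862,170.3537) → (82.6999,163.1092) → (57.3165,157.3814)

[8] `<polygon>` rectangle, #0000ff→score S389 F2219: (67.2619,128.0176) → (128.6624,128.0176) → (128.6624,100.5560) → (67.2619,100.5560) → (67.2619,128.0176) (closed)

G21
G90
G00 X51.3571 Y201.8979
M3 S389
G1 X87.7546 Y41.2793 F2219
G1 X277.0992 Y167.2159
M5
G00 X176.7493 Y101.9706
M3 S389
G1 X326.1541 Y101.9706 F2219
G1 X326.1541 Y85.9664
G1 X176.7493 Y85.9664
G1 X176.7493 Y101.9706
M5
G00 X239.6420 Y27.9120
M3 S389
G1 X239.2910 Y42.3126 F2219
G1 X240.9723 Y58.4006
G1 X244.6858 Y76.1759
G1 X250.4315 Y95.6386
G1 X258.2094 Y116.7887
M5
G00 X287.4147 Y85.9759
M3 S389
G1 X277.2121 Y130.0292 F2219
G1 X143.5969 Y192.9341
G1 X168.4180 Y83.5113
G1 X340.7034 Y57.3604
G1 X107.9370 Y95.6181
M5
G00 X165.0243 Y193.1659
M3 S389
G1 X174.5545 Y176.8133 F2219
G1 X193.9063 Y137.4225
G1 X218.2519 Y89.5446
G1 X242.7634 Y47.7306
G1 X262.6129 Y26.5314
M5
G00 X239.0514 Y89.3957
M3 S389
G1 X312.6734 Y203.0239 F2219
G1 X151.3842 Y210.9153
G1 X114.8693 Y59.7229
M5
G00 X287.0746 Y184.8258
M3 S389
G1 X271.5924 Y182.8482 F2219
G1 X215.3566 Y177.4788
G1 X143.8862 Y170.3537
G1 X82.6999 Y163.1092
G1 X57.3165 Y157.3814
M5
G00 X67.2619 Y128.0176
M3 S389
G1 X128.6624 Y128.0176 F2219
G1 X128.6624 Y100.5560
G1 X67.2619 Y100.5560
G1 X67.2619 Y128.0176
M5
G00 X0.0000 Y0.0000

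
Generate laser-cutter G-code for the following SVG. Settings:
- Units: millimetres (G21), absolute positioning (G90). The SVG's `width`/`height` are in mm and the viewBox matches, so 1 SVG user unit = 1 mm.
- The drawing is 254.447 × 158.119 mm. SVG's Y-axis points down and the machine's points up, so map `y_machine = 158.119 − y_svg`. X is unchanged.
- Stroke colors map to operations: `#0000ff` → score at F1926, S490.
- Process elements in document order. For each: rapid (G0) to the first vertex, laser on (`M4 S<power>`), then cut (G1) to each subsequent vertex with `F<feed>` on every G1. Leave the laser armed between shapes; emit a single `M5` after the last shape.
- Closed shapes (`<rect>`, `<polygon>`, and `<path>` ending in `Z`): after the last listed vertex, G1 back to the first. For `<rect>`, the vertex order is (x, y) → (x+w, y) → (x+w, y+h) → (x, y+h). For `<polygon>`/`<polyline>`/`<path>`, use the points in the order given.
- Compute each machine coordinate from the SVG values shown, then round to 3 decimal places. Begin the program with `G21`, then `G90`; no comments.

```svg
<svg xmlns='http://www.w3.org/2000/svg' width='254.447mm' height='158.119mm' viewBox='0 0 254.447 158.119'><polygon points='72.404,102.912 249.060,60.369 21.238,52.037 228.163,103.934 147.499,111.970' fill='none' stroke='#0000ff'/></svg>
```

Since the viewBox matches the mm dimensions, user units are millimetres directly. The only transform is the Y-flip y_m = 158.119 − y_svg.

Shape 1 is a closed polygon drawn with `<polygon>`. Its stroke #0000ff means score at S490, F1926. After flipping Y the toolpath is (72.404,55.207) → (249.060,97.750) → (21.238,106.082) → (228.163,54.185) → (147.499,46.149) → (72.404,55.207), returning to the start.

G21
G90
G0 X72.404 Y55.207
M4 S490
G1 X249.060 Y97.750 F1926
G1 X21.238 Y106.082 F1926
G1 X228.163 Y54.185 F1926
G1 X147.499 Y46.149 F1926
G1 X72.404 Y55.207 F1926
M5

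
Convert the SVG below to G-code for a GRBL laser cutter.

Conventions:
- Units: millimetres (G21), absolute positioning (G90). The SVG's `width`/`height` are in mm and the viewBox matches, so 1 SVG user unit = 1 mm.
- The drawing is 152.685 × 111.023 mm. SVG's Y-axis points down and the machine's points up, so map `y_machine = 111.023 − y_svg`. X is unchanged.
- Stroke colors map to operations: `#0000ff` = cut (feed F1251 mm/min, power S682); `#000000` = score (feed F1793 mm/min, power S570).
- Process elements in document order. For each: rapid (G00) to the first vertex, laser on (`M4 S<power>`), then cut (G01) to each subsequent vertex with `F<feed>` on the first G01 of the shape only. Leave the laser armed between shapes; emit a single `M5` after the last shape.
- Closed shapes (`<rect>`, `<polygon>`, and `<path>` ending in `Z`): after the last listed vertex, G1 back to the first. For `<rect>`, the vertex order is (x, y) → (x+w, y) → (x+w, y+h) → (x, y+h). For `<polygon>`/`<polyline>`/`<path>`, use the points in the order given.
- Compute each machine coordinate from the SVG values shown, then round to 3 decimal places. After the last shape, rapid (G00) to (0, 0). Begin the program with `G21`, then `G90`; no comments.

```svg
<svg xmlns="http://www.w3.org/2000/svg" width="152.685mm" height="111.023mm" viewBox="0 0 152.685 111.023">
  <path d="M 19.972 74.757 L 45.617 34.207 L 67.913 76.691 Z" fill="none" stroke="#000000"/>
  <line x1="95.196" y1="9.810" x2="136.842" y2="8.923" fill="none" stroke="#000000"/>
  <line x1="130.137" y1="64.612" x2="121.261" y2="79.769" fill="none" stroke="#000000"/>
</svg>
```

G21
G90
G00 X19.972 Y36.266
M4 S570
G01 X45.617 Y76.816 F1793
G01 X67.913 Y34.332
G01 X19.972 Y36.266
G00 X95.196 Y101.213
M4 S570
G01 X136.842 Y102.100 F1793
G00 X130.137 Y46.411
M4 S570
G01 X121.261 Y31.254 F1793
M5
G00 X0.000 Y0.000

viewBox `0 0 152.685 111.023` with mm width/height → 1 unit = 1 mm. Flip: y_m = 111.023 − y_svg.

**Shape 1** — `<path>` regular polygon, stroke `#000000` → score (S570, F1793). Machine vertices: (19.972,36.266) → (45.617,76.816) → (67.913,34.332) → (19.972,36.266). Closed: final G1 returns to the first vertex.

**Shape 2** — `<line>` line segment, stroke `#000000` → score (S570, F1793). Machine vertices: (95.196,101.213) → (136.842,102.100). Open path.

**Shape 3** — `<line>` line segment, stroke `#000000` → score (S570, F1793). Machine vertices: (130.137,46.411) → (121.261,31.254). Open path.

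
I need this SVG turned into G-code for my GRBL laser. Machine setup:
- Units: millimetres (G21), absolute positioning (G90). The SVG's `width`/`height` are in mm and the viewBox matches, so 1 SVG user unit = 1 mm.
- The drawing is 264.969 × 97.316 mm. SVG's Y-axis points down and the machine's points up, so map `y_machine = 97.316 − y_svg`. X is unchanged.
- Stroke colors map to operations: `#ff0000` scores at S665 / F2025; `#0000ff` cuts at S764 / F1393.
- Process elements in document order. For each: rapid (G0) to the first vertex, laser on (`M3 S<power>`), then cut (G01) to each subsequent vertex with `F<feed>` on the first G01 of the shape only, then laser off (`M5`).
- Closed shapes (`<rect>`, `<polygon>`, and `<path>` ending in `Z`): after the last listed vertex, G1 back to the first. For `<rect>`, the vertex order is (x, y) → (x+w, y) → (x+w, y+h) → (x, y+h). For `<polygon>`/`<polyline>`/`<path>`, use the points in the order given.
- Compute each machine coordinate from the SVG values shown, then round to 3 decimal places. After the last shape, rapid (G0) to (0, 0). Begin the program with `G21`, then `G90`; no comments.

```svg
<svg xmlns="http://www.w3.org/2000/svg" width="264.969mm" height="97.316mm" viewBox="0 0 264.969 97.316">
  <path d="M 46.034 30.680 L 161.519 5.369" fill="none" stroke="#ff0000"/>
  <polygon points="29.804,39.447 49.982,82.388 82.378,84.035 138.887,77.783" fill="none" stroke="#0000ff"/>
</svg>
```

Since the viewBox matches the mm dimensions, user units are millimetres directly. The only transform is the Y-flip y_m = 97.316 − y_svg.

Shape 1 is a line segment drawn with `<path>`. Its stroke #ff0000 means score at S665, F2025. After flipping Y the toolpath is (46.034,66.636) → (161.519,91.947).

Shape 2 is a closed polygon drawn with `<polygon>`. Its stroke #0000ff means cut at S764, F1393. After flipping Y the toolpath is (29.804,57.869) → (49.982,14.928) → (82.378,13.281) → (138.887,19.533) → (29.804,57.869), returning to the start.

G21
G90
G0 X46.034 Y66.636
M3 S665
G01 X161.519 Y91.947 F2025
M5
G0 X29.804 Y57.869
M3 S764
G01 X49.982 Y14.928 F1393
G01 X82.378 Y13.281
G01 X138.887 Y19.533
G01 X29.804 Y57.869
M5
G0 X0.000 Y0.000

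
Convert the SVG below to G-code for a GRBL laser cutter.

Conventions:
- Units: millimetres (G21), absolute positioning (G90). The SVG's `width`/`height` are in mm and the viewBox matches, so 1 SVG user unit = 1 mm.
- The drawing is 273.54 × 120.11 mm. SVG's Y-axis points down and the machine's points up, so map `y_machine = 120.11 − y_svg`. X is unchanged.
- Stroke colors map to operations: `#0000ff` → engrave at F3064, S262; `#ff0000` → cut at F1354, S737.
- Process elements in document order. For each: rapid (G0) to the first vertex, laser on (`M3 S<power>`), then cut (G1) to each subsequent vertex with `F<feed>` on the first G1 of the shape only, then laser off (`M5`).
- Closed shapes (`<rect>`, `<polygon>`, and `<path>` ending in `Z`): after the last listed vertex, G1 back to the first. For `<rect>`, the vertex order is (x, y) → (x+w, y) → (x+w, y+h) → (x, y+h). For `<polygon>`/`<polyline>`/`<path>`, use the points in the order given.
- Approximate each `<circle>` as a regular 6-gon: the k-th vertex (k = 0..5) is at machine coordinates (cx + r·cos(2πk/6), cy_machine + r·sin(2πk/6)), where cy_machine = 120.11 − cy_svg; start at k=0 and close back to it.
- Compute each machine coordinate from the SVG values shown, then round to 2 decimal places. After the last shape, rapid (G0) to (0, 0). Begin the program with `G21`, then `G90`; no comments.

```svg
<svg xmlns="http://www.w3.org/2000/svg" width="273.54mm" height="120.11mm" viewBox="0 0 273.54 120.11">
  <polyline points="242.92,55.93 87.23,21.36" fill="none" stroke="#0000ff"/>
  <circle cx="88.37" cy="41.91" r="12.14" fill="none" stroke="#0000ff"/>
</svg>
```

G21
G90
G0 X242.92 Y64.18
M3 S262
G1 X87.23 Y98.75 F3064
M5
G0 X100.51 Y78.20
M3 S262
G1 X94.44 Y88.71 F3064
G1 X82.30 Y88.71
G1 X76.23 Y78.20
G1 X82.30 Y67.69
G1 X94.44 Y67.69
G1 X100.51 Y78.20
M5
G0 X0.00 Y0.00

Since the viewBox matches the mm dimensions, user units are millimetres directly. The only transform is the Y-flip y_m = 120.11 − y_svg.

Shape 1 is a line segment drawn with `<polyline>`. Its stroke #0000ff means engrave at S262, F3064. After flipping Y the toolpath is (242.92,64.18) → (87.23,98.75).

Shape 2 is a circle drawn with `<circle>`. Its stroke #0000ff means engrave at S262, F3064. After flipping Y the toolpath is (100.51,78.20) → (94.44,88.71) → (82.30,88.71) → (76.23,78.20) → (82.30,67.69) → (94.44,67.69) → (100.51,78.20), returning to the start.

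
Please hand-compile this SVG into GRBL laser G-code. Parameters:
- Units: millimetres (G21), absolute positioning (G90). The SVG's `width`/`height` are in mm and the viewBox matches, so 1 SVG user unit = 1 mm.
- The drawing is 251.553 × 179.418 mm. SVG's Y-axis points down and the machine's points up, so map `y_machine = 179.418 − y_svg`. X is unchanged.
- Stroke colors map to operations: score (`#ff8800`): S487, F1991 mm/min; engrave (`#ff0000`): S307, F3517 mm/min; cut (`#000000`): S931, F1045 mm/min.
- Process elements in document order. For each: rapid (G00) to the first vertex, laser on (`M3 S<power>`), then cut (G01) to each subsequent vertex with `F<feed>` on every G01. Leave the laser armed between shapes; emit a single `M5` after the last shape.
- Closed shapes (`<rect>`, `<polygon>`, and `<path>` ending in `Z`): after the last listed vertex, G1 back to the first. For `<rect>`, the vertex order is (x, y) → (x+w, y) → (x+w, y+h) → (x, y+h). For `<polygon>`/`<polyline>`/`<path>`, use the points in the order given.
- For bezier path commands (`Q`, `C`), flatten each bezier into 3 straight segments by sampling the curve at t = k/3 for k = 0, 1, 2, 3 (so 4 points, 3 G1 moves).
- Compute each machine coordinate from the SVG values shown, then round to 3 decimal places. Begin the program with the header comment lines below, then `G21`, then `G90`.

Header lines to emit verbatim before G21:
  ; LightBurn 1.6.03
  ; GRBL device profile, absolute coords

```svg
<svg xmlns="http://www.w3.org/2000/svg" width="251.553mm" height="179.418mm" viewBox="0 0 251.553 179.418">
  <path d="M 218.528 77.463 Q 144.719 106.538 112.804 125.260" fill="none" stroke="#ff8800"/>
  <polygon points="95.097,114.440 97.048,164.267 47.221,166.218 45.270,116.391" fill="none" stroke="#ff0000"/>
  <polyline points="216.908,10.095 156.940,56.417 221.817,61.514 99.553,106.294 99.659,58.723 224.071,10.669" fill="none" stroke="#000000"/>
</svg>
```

; LightBurn 1.6.03
; GRBL device profile, absolute coords
G21
G90
G00 X218.528 Y101.955
M3 S487
G01 X173.977 Y83.722 F1991
G01 X138.736 Y67.790 F1991
G01 X112.804 Y54.158 F1991
G00 X95.097 Y64.978
M3 S307
G01 X97.048 Y15.151 F3517
G01 X47.221 Y13.200 F3517
G01 X45.270 Y63.027 F3517
G01 X95.097 Y64.978 F3517
G00 X216.908 Y169.323
M3 S931
G01 X156.940 Y123.001 F1045
G01 X221.817 Y117.904 F1045
G01 X99.553 Y73.124 F1045
G01 X99.659 Y120.695 F1045
G01 X224.071 Y168.749 F1045
M5

1 u = 1 mm; y_m = 179.418 − y.

[1] `<path>` quadratic bezier, #ff8800→score S487 F1991: (218.528,101.955) → (173.977,83.722) → (138.736,67.790) → (112.804,54.158)

[2] `<polygon>` regular polygon, #ff0000→engrave S307 F3517: (95.097,64.978) → (97.048,15.151) → (47.221,13.200) → (45.270,63.027) → (95.097,64.978) (closed)

[3] `<polyline>` open polyline, #000000→cut S931 F1045: (216.908,169.323) → (156.940,123.001) → (221.817,117.904) → (99.553,73.124) → (99.659,120.695) → (224.071,168.749)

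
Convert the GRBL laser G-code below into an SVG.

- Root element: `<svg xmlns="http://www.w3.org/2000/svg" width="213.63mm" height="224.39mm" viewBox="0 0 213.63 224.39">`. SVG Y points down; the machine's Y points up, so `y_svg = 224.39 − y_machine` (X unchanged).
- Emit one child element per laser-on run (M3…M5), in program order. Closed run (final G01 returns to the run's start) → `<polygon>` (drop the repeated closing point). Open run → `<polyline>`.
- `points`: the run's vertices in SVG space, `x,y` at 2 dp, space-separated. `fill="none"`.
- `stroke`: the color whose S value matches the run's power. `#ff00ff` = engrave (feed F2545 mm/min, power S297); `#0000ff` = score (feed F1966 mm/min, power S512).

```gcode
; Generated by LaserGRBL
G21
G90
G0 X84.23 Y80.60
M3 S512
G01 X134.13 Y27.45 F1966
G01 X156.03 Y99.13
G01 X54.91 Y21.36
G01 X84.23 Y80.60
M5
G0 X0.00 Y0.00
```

<svg xmlns="http://www.w3.org/2000/svg" width="213.63mm" height="224.39mm" viewBox="0 0 213.63 224.39">
  <polygon points="84.23,143.79 134.13,196.94 156.03,125.26 54.91,203.03" fill="none" stroke="#0000ff"/>
</svg>

Machine Y-up, SVG Y-down with viewBox height 224.39, so y_svg = 224.39 − y_machine; X carries over. Every run uses S512, so all elements get stroke `#0000ff` (score).

Run 1: The run returns to its start, so emit a `<polygon>` with points (Y-flipped): 84.23,143.79 134.13,196.94 156.03,125.26 54.91,203.03.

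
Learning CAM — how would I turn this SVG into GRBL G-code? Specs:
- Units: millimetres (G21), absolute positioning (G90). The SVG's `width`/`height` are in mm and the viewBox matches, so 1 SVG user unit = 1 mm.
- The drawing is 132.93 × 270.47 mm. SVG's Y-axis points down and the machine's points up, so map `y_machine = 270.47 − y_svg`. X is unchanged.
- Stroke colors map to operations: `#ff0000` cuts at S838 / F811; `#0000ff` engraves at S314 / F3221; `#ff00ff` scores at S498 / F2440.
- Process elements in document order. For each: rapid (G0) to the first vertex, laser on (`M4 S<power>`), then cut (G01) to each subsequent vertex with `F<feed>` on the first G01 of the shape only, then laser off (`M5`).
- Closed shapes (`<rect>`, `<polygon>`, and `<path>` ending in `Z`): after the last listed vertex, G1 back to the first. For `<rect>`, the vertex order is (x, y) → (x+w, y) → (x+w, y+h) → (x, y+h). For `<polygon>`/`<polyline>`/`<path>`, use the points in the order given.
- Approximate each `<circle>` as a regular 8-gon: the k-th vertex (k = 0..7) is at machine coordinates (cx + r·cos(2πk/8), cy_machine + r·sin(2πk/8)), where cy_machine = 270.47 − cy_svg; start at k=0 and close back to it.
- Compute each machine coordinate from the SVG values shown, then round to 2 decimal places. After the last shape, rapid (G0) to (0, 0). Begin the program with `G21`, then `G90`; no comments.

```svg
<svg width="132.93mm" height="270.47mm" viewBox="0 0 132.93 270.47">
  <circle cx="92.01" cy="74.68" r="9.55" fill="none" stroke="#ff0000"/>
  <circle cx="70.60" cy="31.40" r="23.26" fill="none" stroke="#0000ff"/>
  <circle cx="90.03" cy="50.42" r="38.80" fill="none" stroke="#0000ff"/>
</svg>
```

G21
G90
G0 X101.56 Y195.79
M4 S838
G01 X98.76 Y202.54 F811
G01 X92.01 Y205.34
G01 X85.26 Y202.54
G01 X82.46 Y195.79
G01 X85.26 Y189.04
G01 X92.01 Y186.24
G01 X98.76 Y189.04
G01 X101.56 Y195.79
M5
G0 X93.86 Y239.07
M4 S314
G01 X87.05 Y255.52 F3221
G01 X70.60 Y262.33
G01 X54.15 Y255.52
G01 X47.34 Y239.07
G01 X54.15 Y222.62
G01 X70.60 Y215.81
G01 X87.05 Y222.62
G01 X93.86 Y239.07
M5
G0 X128.83 Y220.05
M4 S314
G01 X117.47 Y247.49 F3221
G01 X90.03 Y258.85
G01 X62.59 Y247.49
G01 X51.23 Y220.05
G01 X62.59 Y192.61
G01 X90.03 Y181.25
G01 X117.47 Y192.61
G01 X128.83 Y220.05
M5
G0 X0.00 Y0.00

Since the viewBox matches the mm dimensions, user units are millimetres directly. The only transform is the Y-flip y_m = 270.47 − y_svg.

Shape 1 is a circle drawn with `<circle>`. Its stroke #ff0000 means cut at S838, F811. After flipping Y the toolpath is (101.56,195.79) → (98.76,202.54) → (92.01,205.34) → (85.26,202.54) → (82.46,195.79) → (85.26,189.04) → (92.01,186.24) → (98.76,189.04) → (101.56,195.79), returning to the start.

Shape 2 is a circle drawn with `<circle>`. Its stroke #0000ff means engrave at S314, F3221. After flipping Y the toolpath is (93.86,239.07) → (87.05,255.52) → (70.60,262.33) → (54.15,255.52) → (47.34,239.07) → (54.15,222.62) → (70.60,215.81) → (87.05,222.62) → (93.86,239.07), returning to the start.

Shape 3 is a circle drawn with `<circle>`. Its stroke #0000ff means engrave at S314, F3221. After flipping Y the toolpath is (128.83,220.05) → (117.47,247.49) → (90.03,258.85) → (62.59,247.49) → (51.23,220.05) → (62.59,192.61) → (90.03,181.25) → (117.47,192.61) → (128.83,220.05), returning to the start.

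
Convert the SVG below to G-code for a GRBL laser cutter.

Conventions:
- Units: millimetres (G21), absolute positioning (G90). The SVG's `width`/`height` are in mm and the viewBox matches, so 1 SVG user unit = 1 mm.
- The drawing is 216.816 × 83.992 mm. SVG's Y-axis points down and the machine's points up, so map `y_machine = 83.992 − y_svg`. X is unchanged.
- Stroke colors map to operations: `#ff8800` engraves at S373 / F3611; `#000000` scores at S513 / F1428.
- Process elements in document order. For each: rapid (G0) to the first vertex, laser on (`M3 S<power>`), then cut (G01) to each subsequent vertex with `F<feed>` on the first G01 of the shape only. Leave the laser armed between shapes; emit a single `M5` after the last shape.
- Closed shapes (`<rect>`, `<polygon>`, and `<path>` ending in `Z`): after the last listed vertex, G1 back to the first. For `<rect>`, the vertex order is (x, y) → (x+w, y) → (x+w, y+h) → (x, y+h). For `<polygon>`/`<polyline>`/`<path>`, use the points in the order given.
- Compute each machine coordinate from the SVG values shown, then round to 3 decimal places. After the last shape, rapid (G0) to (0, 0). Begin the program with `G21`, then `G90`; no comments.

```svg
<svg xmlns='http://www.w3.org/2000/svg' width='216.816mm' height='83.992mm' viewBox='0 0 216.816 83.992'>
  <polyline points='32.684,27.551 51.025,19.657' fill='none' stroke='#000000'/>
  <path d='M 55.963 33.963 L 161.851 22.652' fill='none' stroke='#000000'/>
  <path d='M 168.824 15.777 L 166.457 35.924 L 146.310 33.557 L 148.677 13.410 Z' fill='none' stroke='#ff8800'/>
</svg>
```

G21
G90
G0 X32.684 Y56.441
M3 S513
G01 X51.025 Y64.335 F1428
G0 X55.963 Y50.029
M3 S513
G01 X161.851 Y61.340 F1428
G0 X168.824 Y68.215
M3 S373
G01 X166.457 Y48.068 F3611
G01 X146.310 Y50.435
G01 X148.677 Y70.582
G01 X168.824 Y68.215
M5
G0 X0.000 Y0.000

1 u = 1 mm; y_m = 83.992 − y.

[1] `<polyline>` line segment, #000000→score S513 F1428: (32.684,56.441) → (51.025,64.335)

[2] `<path>` line segment, #000000→score S513 F1428: (55.963,50.029) → (161.851,61.340)

[3] `<path>` regular polygon, #ff8800→engrave S373 F3611: (168.824,68.215) → (166.457,48.068) → (146.310,50.435) → (148.677,70.582) → (168.824,68.215) (closed)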